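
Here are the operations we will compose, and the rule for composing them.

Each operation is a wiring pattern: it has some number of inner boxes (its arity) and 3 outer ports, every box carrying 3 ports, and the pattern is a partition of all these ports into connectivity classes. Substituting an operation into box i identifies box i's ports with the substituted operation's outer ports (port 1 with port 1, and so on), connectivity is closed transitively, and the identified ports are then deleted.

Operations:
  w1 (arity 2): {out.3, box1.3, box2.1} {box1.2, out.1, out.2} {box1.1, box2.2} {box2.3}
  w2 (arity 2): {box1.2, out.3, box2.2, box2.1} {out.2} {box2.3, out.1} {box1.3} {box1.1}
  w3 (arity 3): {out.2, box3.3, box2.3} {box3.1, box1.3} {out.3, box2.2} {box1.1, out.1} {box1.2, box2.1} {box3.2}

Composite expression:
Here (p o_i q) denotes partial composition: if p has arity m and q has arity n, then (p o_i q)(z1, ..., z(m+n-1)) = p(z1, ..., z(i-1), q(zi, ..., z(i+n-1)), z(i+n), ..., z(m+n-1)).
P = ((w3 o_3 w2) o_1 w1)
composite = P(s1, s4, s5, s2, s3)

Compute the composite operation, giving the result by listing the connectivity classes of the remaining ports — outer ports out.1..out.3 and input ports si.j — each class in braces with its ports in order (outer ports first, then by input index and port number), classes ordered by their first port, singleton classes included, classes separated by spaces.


{out.1, s1.2, s5.1} {out.2, s2.2, s3.1, s3.2, s5.3} {out.3, s5.2} {s1.1, s4.2} {s1.3, s3.3, s4.1} {s2.1} {s2.3} {s4.3}

Two ports join when wires chain via w3-identified ports.
w1 over (s1, s4) gives {out.1, out.2, s1.2} {out.3, s1.3, s4.1} {s1.1, s4.2} {s4.3}, out.j being that stage's outer ports
w2 over (s2, s3) gives {out.1, s3.3} {out.2} {out.3, s2.2, s3.1, s3.2} {s2.1} {s2.3}, out.j being that stage's outer ports
w3 over (s1, s4, s5, s2, s3) gives {out.1, s1.2, s5.1} {out.2, s2.2, s3.1, s3.2, s5.3} {out.3, s5.2} {s1.1, s4.2} {s1.3, s3.3, s4.1} {s2.1} {s2.3} {s4.3}, out.j being that stage's outer ports


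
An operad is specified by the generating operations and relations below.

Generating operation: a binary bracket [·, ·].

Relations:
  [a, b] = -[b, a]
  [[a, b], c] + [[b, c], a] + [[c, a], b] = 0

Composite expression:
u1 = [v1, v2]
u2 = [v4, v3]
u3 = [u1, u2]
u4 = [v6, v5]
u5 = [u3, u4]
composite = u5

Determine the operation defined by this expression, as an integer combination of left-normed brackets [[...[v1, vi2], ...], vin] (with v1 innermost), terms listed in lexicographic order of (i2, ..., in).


[[[[[v1, v2], v3], v4], v5], v6] - [[[[[v1, v2], v3], v4], v6], v5] - [[[[[v1, v2], v4], v3], v5], v6] + [[[[[v1, v2], v4], v3], v6], v5]

In the tensor algebra, words opening v1 carry the v1-anchored form.
Composite bracket: [[[v1, v2], [v4, v3]], [v6, v5]]
Expanding via [a, b] = ab - ba: 32 signed words (2^5 = 32).
The v1-initial words carry the normal form:
  sign of v1v2v3v4v5v6 is +1, so it contributes +[[[[[v1, v2], v3], v4], v5], v6]
  sign of v1v2v3v4v6v5 is -1, so it contributes -[[[[[v1, v2], v3], v4], v6], v5]
  sign of v1v2v4v3v5v6 is -1, so it contributes -[[[[[v1, v2], v4], v3], v5], v6]
  sign of v1v2v4v3v6v5 is +1, so it contributes +[[[[[v1, v2], v4], v3], v6], v5]


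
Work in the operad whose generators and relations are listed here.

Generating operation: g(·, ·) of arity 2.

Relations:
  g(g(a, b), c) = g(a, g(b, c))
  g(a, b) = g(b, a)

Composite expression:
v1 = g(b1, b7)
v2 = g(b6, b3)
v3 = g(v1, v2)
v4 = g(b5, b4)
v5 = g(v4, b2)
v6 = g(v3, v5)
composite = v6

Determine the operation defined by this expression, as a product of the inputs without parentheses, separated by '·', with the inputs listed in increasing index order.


With g associative and commutative, the b-input set is all that matters.
g(b1, b7) reduces to b1 · b7
g(b6, b3) reduces to b6 · b3
g(g(b1, b7), g(b6, b3)) reduces to b1 · b7 · b6 · b3
g(b5, b4) reduces to b5 · b4
g(g(b5, b4), b2) reduces to b5 · b4 · b2
g(g(g(b1, b7), g(b6, b3)), g(g(b5, b4), b2)) reduces to b1 · b7 · b6 · b3 · b5 · b4 · b2
commutativity sorts the factors: b1 · b2 · b3 · b4 · b5 · b6 · b7

b1 · b2 · b3 · b4 · b5 · b6 · b7


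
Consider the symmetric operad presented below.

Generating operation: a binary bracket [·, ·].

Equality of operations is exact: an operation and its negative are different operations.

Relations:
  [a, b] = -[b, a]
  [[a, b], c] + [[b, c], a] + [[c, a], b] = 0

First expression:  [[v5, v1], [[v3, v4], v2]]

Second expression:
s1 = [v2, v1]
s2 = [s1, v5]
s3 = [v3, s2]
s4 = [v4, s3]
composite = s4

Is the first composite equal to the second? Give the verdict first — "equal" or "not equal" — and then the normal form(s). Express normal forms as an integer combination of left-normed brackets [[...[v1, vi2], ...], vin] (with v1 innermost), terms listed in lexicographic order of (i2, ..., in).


not equal; the first gives [[[[v1, v5], v2], v3], v4] - [[[[v1, v5], v2], v4], v3] - [[[[v1, v5], v3], v4], v2] + [[[[v1, v5], v4], v3], v2] and the second -[[[[v1, v2], v5], v3], v4]

The first expression reduces to [[[[v1, v5], v2], v3], v4] - [[[[v1, v5], v2], v4], v3] - [[[[v1, v5], v3], v4], v2] + [[[[v1, v5], v4], v3], v2]
The second expression reduces to -[[[[v1, v2], v5], v3], v4]
The normal forms differ: not equal.


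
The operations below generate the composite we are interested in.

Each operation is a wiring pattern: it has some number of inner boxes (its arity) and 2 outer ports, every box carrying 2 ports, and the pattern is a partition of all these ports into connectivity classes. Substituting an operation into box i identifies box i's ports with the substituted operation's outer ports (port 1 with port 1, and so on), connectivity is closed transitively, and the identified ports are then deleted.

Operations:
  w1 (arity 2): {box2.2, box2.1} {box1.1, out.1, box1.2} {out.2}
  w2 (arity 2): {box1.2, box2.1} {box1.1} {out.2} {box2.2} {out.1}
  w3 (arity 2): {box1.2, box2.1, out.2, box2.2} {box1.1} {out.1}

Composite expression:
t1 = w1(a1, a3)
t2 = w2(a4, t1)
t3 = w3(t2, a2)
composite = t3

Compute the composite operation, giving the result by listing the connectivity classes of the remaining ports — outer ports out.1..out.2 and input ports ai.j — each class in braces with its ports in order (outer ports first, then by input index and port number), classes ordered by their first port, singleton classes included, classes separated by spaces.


{out.1} {out.2, a2.1, a2.2} {a1.1, a1.2, a4.2} {a3.1, a3.2} {a4.1}

Two ports join when wires chain via w3-identified ports.
through w1, on inputs (a1, a3): {out.1, a1.1, a1.2} {out.2} {a3.1, a3.2} (out.j = stage outer ports)
through w2, on inputs (a4, a1, a3): {out.1} {out.2} {a1.1, a1.2, a4.2} {a3.1, a3.2} {a4.1} (out.j = stage outer ports)
through w3, on inputs (a4, a1, a3, a2): {out.1} {out.2, a2.1, a2.2} {a1.1, a1.2, a4.2} {a3.1, a3.2} {a4.1} (out.j = stage outer ports)


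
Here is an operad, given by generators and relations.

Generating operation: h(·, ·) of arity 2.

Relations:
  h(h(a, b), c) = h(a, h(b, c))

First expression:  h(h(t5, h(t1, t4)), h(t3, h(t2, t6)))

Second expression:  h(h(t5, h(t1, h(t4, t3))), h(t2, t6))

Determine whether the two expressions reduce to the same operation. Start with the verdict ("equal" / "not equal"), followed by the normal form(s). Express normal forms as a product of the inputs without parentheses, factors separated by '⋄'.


The first expression, normalized: t5 ⋄ t1 ⋄ t4 ⋄ t3 ⋄ t2 ⋄ t6
The second expression, normalized: t5 ⋄ t1 ⋄ t4 ⋄ t3 ⋄ t2 ⋄ t6
The forms coincide; equal.

equal: each reduces to t5 ⋄ t1 ⋄ t4 ⋄ t3 ⋄ t2 ⋄ t6


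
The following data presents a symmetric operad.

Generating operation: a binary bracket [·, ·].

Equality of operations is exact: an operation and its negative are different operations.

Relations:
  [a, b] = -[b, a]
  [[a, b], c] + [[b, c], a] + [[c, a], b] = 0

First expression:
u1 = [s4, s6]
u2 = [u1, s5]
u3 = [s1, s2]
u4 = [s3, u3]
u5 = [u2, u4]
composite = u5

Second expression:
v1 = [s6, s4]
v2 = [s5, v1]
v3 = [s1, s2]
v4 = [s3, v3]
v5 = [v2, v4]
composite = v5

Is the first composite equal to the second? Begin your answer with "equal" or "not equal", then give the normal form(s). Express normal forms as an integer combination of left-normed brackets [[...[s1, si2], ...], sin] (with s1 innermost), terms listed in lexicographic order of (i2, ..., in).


In normal form, the first expression is [[[[[s1, s2], s3], s4], s6], s5] - [[[[[s1, s2], s3], s5], s4], s6] + [[[[[s1, s2], s3], s5], s6], s4] - [[[[[s1, s2], s3], s6], s4], s5]
In normal form, the second expression is [[[[[s1, s2], s3], s4], s6], s5] - [[[[[s1, s2], s3], s5], s4], s6] + [[[[[s1, s2], s3], s5], s6], s4] - [[[[[s1, s2], s3], s6], s4], s5]
Both agree, so they are equal.

equal — both sides give [[[[[s1, s2], s3], s4], s6], s5] - [[[[[s1, s2], s3], s5], s4], s6] + [[[[[s1, s2], s3], s5], s6], s4] - [[[[[s1, s2], s3], s6], s4], s5]


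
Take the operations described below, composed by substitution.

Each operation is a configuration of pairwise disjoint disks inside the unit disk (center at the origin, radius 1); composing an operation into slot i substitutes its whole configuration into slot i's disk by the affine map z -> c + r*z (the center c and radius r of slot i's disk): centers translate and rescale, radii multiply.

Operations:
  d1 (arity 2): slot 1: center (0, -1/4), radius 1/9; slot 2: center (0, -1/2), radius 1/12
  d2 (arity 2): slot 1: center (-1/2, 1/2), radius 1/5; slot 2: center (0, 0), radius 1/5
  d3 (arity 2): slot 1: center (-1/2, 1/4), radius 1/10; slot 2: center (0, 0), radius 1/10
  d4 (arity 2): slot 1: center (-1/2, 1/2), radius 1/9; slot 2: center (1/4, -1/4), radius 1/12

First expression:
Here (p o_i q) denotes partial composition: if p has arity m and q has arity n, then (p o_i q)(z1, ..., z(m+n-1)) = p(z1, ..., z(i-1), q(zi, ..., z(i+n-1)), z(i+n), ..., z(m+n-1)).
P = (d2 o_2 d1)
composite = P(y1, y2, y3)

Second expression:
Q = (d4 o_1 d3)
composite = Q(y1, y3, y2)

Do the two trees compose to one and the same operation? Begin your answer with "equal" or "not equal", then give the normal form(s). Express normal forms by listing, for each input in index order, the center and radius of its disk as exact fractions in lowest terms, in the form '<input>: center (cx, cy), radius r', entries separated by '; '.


not equal; first: y1: center (-1/2, 1/2), radius 1/5; y2: center (0, -1/20), radius 1/45; y3: center (0, -1/10), radius 1/60; second: y1: center (-5/9, 19/36), radius 1/90; y2: center (1/4, -1/4), radius 1/12; y3: center (-1/2, 1/2), radius 1/90

Reducing the first expression gives y1: center (-1/2, 1/2), radius 1/5; y2: center (0, -1/20), radius 1/45; y3: center (0, -1/10), radius 1/60
Reducing the second expression gives y1: center (-5/9, 19/36), radius 1/90; y2: center (1/4, -1/4), radius 1/12; y3: center (-1/2, 1/2), radius 1/90
They disagree, so not equal.


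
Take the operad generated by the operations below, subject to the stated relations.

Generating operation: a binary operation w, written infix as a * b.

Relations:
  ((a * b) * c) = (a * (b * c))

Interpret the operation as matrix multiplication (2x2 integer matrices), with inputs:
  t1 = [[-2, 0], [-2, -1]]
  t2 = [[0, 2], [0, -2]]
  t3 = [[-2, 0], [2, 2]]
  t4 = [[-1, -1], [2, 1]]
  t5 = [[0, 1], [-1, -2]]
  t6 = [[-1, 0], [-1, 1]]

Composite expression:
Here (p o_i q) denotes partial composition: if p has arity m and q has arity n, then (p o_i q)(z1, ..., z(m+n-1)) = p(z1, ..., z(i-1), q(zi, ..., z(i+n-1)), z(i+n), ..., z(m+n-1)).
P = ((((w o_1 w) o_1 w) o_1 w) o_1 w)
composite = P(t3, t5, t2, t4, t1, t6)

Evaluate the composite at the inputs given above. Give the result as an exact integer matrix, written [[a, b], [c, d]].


(t3 * t5) = [[0, -2], [-2, -2]]
((t3 * t5) * t2) = [[0, 4], [0, 0]]
(((t3 * t5) * t2) * t4) = [[8, 4], [0, 0]]
((((t3 * t5) * t2) * t4) * t1) = [[-24, -4], [0, 0]]
(((((t3 * t5) * t2) * t4) * t1) * t6) = [[28, -4], [0, 0]]

[[28, -4], [0, 0]]


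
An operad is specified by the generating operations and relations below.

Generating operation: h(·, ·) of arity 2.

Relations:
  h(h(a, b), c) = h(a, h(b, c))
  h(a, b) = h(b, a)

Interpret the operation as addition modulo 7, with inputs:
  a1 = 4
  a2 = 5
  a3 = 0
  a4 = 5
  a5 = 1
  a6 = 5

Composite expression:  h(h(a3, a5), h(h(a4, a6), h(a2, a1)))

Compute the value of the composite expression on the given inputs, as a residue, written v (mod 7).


6 (mod 7)

h(a3, a5) = 1
h(a4, a6) = 3
h(a2, a1) = 2
h(h(a4, a6), h(a2, a1)) = 5
h(h(a3, a5), h(h(a4, a6), h(a2, a1))) = 6


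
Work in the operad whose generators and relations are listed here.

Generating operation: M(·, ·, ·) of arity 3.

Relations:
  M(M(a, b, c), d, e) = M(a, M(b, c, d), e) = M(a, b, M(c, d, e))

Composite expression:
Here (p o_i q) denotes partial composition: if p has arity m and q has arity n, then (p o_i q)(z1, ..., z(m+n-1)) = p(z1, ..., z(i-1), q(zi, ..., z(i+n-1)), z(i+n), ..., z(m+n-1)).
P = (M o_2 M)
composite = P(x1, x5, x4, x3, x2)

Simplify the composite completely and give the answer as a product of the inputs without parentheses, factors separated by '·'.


x1 · x5 · x4 · x3 · x2

Under associativity of M, the answer is the x's in reading order.
M(x5, x4, x3) unparenthesizes to x5 · x4 · x3
M(x1, M(x5, x4, x3), x2) unparenthesizes to x1 · x5 · x4 · x3 · x2


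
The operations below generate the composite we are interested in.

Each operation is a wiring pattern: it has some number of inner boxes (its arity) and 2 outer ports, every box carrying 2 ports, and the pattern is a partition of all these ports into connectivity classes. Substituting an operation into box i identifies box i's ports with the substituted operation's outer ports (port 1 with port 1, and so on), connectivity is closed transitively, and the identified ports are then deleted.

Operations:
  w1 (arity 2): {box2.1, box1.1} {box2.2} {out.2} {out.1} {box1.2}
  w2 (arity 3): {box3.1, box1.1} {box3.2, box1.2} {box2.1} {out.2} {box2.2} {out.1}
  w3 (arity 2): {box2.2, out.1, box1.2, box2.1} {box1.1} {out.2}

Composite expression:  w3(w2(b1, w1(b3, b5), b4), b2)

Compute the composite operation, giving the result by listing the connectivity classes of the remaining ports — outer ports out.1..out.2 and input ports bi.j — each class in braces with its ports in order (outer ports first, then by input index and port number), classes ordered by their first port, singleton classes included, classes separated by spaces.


Reachability decides: close wires over w3-identified ports.
the subtree at w1 composes to {out.1} {out.2} {b3.1, b5.1} {b3.2} {b5.2} on (b3, b5); out.j = own outer ports
the subtree at w2 composes to {out.1} {out.2} {b1.1, b4.1} {b1.2, b4.2} {b3.1, b5.1} {b3.2} {b5.2} on (b1, b3, b5, b4); out.j = own outer ports
the subtree at w3 composes to {out.1, b2.1, b2.2} {out.2} {b1.1, b4.1} {b1.2, b4.2} {b3.1, b5.1} {b3.2} {b5.2} on (b1, b3, b5, b4, b2); out.j = own outer ports

{out.1, b2.1, b2.2} {out.2} {b1.1, b4.1} {b1.2, b4.2} {b3.1, b5.1} {b3.2} {b5.2}


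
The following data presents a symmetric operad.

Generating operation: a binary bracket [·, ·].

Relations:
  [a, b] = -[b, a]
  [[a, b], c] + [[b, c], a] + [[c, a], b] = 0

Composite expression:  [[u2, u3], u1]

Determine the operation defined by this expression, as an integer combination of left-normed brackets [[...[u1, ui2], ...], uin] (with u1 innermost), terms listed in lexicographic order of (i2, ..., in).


-[[u1, u2], u3] + [[u1, u3], u2]

A multilinear Lie element is pinned by u1-initial words (u1 innermost).
Composite bracket: [[u2, u3], u1]
Full expansion: 4 signed words from ab - ba (2^2 = 4).
The u1-initial words carry the normal form:
  the word u1u2u3 carries sign -1 and contributes -[[u1, u2], u3]
  the word u1u3u2 carries sign +1 and contributes +[[u1, u3], u2]


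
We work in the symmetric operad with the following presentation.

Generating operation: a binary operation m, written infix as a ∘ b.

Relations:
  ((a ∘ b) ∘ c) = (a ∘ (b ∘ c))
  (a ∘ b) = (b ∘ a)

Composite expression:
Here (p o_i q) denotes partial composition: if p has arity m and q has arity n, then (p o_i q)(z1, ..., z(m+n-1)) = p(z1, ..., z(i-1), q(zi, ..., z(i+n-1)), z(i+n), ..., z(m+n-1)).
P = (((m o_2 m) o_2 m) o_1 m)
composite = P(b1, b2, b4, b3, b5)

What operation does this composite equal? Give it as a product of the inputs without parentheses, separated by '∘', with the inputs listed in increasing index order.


b1 ∘ b2 ∘ b3 ∘ b4 ∘ b5

Reordering under m is free, so list the b-inputs canonically.
(b1 ∘ b2) flattens to b1 ∘ b2
(b4 ∘ b3) flattens to b4 ∘ b3
((b4 ∘ b3) ∘ b5) flattens to b4 ∘ b3 ∘ b5
((b1 ∘ b2) ∘ ((b4 ∘ b3) ∘ b5)) flattens to b1 ∘ b2 ∘ b4 ∘ b3 ∘ b5
sorting the factors by input index: b1 ∘ b2 ∘ b3 ∘ b4 ∘ b5


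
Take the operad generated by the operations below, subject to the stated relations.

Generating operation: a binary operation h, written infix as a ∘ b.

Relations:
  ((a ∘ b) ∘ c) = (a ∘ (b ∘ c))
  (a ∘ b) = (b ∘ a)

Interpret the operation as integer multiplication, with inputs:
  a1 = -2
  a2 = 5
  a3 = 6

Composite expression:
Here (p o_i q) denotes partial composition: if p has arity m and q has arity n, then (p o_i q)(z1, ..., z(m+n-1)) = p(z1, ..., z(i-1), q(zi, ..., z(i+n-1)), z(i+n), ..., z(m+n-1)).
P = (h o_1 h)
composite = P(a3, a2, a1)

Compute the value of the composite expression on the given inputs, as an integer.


-60

(a3 ∘ a2) = 30
((a3 ∘ a2) ∘ a1) = -60


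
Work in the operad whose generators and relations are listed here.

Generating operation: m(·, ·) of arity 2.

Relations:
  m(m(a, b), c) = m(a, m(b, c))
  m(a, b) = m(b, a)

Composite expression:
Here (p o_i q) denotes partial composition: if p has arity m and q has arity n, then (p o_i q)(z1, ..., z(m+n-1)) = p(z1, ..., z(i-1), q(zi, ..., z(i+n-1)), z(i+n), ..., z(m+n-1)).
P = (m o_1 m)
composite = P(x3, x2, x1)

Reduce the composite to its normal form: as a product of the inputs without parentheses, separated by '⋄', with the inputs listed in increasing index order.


x1 ⋄ x2 ⋄ x3

Key point: m commutes, so take the x-inputs in any fixed order.
m(x3, x2) spells out as x3 ⋄ x2
m(m(x3, x2), x1) spells out as x3 ⋄ x2 ⋄ x1
the factors in increasing index order: x1 ⋄ x2 ⋄ x3


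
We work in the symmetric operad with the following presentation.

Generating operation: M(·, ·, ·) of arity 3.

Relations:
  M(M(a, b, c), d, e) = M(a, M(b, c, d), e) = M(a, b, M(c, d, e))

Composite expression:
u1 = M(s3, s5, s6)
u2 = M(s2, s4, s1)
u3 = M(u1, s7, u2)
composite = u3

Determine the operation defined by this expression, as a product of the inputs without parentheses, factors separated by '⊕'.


s3 ⊕ s5 ⊕ s6 ⊕ s7 ⊕ s2 ⊕ s4 ⊕ s1

Associativity of M dissolves the nesting; only the s-input order survives.
M(s3, s5, s6) collapses to s3 ⊕ s5 ⊕ s6
M(s2, s4, s1) collapses to s2 ⊕ s4 ⊕ s1
M(M(s3, s5, s6), s7, M(s2, s4, s1)) collapses to s3 ⊕ s5 ⊕ s6 ⊕ s7 ⊕ s2 ⊕ s4 ⊕ s1


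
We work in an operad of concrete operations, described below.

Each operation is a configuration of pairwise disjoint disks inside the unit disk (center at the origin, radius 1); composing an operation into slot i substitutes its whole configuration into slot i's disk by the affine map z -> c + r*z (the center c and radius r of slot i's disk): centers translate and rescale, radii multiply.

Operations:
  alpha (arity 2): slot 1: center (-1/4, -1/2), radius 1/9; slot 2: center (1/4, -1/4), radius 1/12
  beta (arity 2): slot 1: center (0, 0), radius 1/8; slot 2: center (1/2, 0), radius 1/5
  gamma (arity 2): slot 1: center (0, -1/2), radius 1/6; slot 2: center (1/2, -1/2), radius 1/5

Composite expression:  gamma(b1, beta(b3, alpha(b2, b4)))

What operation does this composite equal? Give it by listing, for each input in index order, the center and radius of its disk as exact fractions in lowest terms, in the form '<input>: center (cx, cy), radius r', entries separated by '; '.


b1: center (0, -1/2), radius 1/6; b2: center (59/100, -13/25), radius 1/225; b3: center (1/2, -1/2), radius 1/40; b4: center (61/100, -51/100), radius 1/300

Each b-disk chains the slot maps above it in gamma; radii multiply.
tracing b1 down its 1-map path: center (0, -1/2), radius 1/6
tracing b3 down its 2-map path: center (1/2, -1/2), radius 1/40
tracing b2 down its 3-map path: center (59/100, -13/25), radius 1/225
tracing b4 down its 3-map path: center (61/100, -51/100), radius 1/300


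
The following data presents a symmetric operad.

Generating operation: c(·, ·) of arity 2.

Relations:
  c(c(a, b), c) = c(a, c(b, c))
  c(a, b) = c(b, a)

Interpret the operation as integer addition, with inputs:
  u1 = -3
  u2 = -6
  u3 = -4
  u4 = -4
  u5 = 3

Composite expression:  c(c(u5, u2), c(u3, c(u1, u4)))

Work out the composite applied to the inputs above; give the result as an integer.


-14

c(u5, u2) = -3
c(u1, u4) = -7
c(u3, c(u1, u4)) = -11
c(c(u5, u2), c(u3, c(u1, u4))) = -14


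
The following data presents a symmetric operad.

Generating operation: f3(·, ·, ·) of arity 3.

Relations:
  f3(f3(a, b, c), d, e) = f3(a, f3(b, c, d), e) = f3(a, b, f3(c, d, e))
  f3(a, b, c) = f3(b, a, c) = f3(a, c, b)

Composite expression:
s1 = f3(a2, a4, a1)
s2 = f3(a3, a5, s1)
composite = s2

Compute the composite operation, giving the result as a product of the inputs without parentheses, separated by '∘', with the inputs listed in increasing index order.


With f3 associative and commutative, the a-input set is all that matters.
f3(a2, a4, a1) flattens to a2 ∘ a4 ∘ a1
f3(a3, a5, f3(a2, a4, a1)) flattens to a3 ∘ a5 ∘ a2 ∘ a4 ∘ a1
rearranged into index order: a1 ∘ a2 ∘ a3 ∘ a4 ∘ a5

a1 ∘ a2 ∘ a3 ∘ a4 ∘ a5


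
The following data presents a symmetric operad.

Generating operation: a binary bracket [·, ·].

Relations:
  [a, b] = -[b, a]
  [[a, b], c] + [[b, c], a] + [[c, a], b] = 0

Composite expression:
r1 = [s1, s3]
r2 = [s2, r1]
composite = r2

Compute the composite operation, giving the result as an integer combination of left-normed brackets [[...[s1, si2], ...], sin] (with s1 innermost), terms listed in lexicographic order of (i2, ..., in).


Left-normed coefficients sit on the s1-initial expansion words.
Composite bracket: [s2, [s1, s3]]
Applying ab - ba throughout gives 4 signed words (2^2 = 4).
Keep just the words that open with s1:
  s1s3s2 appears with sign -1, giving the term -[[s1, s3], s2]

-[[s1, s3], s2]


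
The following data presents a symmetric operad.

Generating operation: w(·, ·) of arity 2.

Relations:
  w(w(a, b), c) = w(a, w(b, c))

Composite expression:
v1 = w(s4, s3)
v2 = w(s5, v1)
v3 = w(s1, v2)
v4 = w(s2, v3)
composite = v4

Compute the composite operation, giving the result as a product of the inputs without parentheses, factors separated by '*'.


s2 * s1 * s5 * s4 * s3

Every regrouping of w is equal, so read the s-inputs in written order.
w(s4, s3) spells out as s4 * s3
w(s5, w(s4, s3)) spells out as s5 * s4 * s3
w(s1, w(s5, w(s4, s3))) spells out as s1 * s5 * s4 * s3
w(s2, w(s1, w(s5, w(s4, s3)))) spells out as s2 * s1 * s5 * s4 * s3


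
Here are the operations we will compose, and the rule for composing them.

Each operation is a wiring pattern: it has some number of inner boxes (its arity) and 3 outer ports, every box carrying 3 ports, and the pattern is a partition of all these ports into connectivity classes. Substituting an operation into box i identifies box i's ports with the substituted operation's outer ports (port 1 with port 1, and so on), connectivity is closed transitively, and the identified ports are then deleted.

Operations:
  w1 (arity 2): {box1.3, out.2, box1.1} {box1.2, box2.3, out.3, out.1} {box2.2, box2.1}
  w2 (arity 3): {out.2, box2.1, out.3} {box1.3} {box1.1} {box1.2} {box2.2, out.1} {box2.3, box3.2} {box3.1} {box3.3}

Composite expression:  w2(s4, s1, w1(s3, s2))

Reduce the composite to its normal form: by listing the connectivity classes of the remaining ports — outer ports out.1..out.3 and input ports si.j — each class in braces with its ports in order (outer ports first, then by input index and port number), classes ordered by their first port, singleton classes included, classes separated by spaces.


{out.1, s1.2} {out.2, out.3, s1.1} {s1.3, s3.1, s3.3} {s2.1, s2.2} {s2.3, s3.2} {s4.1} {s4.2} {s4.3}

Substituting into w2 glues patterns; closure does the rest.
composing w1 on (s3, s2), with out.j its own outer ports: {out.1, out.3, s2.3, s3.2} {out.2, s3.1, s3.3} {s2.1, s2.2}
composing w2 on (s4, s1, s3, s2), with out.j its own outer ports: {out.1, s1.2} {out.2, out.3, s1.1} {s1.3, s3.1, s3.3} {s2.1, s2.2} {s2.3, s3.2} {s4.1} {s4.2} {s4.3}


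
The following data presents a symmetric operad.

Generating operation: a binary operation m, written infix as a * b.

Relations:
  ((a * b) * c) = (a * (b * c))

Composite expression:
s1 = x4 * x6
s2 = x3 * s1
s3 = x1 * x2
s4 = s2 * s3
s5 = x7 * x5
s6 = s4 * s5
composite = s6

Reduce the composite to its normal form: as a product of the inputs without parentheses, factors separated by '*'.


Every regrouping of m is equal, so read the x-inputs in written order.
(x4 * x6) collapses to x4 * x6
(x3 * (x4 * x6)) collapses to x3 * x4 * x6
(x1 * x2) collapses to x1 * x2
((x3 * (x4 * x6)) * (x1 * x2)) collapses to x3 * x4 * x6 * x1 * x2
(x7 * x5) collapses to x7 * x5
(((x3 * (x4 * x6)) * (x1 * x2)) * (x7 * x5)) collapses to x3 * x4 * x6 * x1 * x2 * x7 * x5

x3 * x4 * x6 * x1 * x2 * x7 * x5


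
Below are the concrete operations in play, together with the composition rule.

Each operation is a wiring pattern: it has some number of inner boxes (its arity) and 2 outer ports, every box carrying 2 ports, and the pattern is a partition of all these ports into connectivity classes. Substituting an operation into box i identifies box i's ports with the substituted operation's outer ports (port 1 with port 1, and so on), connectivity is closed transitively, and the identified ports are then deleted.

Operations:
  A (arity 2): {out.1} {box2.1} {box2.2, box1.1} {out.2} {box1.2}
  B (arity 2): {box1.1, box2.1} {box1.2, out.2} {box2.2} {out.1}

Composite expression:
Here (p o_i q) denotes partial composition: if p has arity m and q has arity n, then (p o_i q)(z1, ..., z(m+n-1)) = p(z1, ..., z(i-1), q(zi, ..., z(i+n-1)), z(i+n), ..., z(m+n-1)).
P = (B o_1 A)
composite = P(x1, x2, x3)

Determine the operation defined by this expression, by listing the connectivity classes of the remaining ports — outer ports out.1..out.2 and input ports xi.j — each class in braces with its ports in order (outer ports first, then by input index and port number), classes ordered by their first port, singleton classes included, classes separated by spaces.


{out.1} {out.2} {x1.1, x2.2} {x1.2} {x2.1} {x3.1} {x3.2}


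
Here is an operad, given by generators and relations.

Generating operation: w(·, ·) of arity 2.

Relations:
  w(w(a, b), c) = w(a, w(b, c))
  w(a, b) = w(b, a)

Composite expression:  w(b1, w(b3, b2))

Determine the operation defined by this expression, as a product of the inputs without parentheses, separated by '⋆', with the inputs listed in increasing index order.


b1 ⋆ b2 ⋆ b3

Shape and order are irrelevant to w; the b-input set decides.
w(b3, b2) spells out as b3 ⋆ b2
w(b1, w(b3, b2)) spells out as b1 ⋆ b3 ⋆ b2
the factors in increasing index order: b1 ⋆ b2 ⋆ b3


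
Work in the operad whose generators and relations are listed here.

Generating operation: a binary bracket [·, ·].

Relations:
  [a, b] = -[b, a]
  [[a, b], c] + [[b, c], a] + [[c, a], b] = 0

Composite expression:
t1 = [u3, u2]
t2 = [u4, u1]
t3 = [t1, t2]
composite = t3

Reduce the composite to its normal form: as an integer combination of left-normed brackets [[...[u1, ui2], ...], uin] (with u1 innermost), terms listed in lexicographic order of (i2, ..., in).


-[[[u1, u4], u2], u3] + [[[u1, u4], u3], u2]

Expand each bracket as ab - ba; the u1-initial words give the coefficients.
Composite bracket: [[u3, u2], [u4, u1]]
Expanding via [a, b] = ab - ba: 8 signed words (2^3 = 8).
Keep just the words that open with u1:
  u1u4u2u3 (sign -1) contributes -[[[u1, u4], u2], u3]
  u1u4u3u2 (sign +1) contributes +[[[u1, u4], u3], u2]


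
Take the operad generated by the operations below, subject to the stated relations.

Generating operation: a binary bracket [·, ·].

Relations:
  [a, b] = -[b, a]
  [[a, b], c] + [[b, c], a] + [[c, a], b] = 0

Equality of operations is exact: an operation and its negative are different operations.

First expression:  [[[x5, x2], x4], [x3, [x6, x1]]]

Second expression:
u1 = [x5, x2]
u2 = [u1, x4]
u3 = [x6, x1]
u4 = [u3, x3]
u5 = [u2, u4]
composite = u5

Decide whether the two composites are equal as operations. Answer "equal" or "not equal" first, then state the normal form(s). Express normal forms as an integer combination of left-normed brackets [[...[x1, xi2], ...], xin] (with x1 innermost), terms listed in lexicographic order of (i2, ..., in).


not equal: they reduce to [[[[[x1, x6], x3], x2], x5], x4] - [[[[[x1, x6], x3], x4], x2], x5] + [[[[[x1, x6], x3], x4], x5], x2] - [[[[[x1, x6], x3], x5], x2], x4] and -[[[[[x1, x6], x3], x2], x5], x4] + [[[[[x1, x6], x3], x4], x2], x5] - [[[[[x1, x6], x3], x4], x5], x2] + [[[[[x1, x6], x3], x5], x2], x4]

The first composite normalizes to [[[[[x1, x6], x3], x2], x5], x4] - [[[[[x1, x6], x3], x4], x2], x5] + [[[[[x1, x6], x3], x4], x5], x2] - [[[[[x1, x6], x3], x5], x2], x4]
The second composite normalizes to -[[[[[x1, x6], x3], x2], x5], x4] + [[[[[x1, x6], x3], x4], x2], x5] - [[[[[x1, x6], x3], x4], x5], x2] + [[[[[x1, x6], x3], x5], x2], x4]
The forms do not match — not equal.


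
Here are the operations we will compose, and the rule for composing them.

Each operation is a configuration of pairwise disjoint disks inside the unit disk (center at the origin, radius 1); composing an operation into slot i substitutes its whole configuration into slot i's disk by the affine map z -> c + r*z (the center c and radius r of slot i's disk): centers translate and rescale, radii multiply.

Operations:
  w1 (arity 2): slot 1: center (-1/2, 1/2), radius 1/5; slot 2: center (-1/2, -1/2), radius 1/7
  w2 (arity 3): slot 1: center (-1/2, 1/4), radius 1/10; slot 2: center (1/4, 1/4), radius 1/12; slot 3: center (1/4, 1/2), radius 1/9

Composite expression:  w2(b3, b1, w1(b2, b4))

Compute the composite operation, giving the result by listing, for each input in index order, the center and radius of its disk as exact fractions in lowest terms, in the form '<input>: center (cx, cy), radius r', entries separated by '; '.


b1: center (1/4, 1/4), radius 1/12; b2: center (7/36, 5/9), radius 1/45; b3: center (-1/2, 1/4), radius 1/10; b4: center (7/36, 4/9), radius 1/63

Follow each b-input down from w2: c' goes to c + r*c', radius to r*r'.
b3 passes through 1 substitution, ending at center (-1/2, 1/4), radius 1/10
b1 passes through 1 substitution, ending at center (1/4, 1/4), radius 1/12
b2 passes through 2 substitutions, ending at center (7/36, 5/9), radius 1/45
b4 passes through 2 substitutions, ending at center (7/36, 4/9), radius 1/63


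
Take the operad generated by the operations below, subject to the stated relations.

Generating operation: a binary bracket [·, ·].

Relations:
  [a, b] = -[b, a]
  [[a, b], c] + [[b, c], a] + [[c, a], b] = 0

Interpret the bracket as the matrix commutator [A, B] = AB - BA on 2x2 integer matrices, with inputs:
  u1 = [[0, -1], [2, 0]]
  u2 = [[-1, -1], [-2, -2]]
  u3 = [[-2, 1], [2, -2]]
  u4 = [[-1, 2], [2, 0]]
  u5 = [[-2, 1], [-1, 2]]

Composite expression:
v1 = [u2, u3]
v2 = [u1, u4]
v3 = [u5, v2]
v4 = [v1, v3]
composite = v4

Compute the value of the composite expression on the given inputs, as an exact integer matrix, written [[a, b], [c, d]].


[[36, 6], [12, -36]]

[u2, u3] = [[0, 1], [-2, 0]]
[u1, u4] = [[-6, -1], [-2, 6]]
[u5, [u1, u4]] = [[-3, 16], [4, 3]]
[[u2, u3], [u5, [u1, u4]]] = [[36, 6], [12, -36]]


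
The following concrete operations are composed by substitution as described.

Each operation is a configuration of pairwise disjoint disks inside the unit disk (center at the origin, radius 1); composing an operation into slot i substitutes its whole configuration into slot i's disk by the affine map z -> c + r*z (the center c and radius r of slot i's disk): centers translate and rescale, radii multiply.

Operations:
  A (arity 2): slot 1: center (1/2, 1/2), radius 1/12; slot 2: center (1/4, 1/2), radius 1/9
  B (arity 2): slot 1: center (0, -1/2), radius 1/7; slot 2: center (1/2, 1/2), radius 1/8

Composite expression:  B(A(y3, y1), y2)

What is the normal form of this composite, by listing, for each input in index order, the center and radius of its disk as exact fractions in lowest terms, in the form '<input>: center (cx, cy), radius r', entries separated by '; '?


y1: center (1/28, -3/7), radius 1/63; y2: center (1/2, 1/2), radius 1/8; y3: center (1/14, -3/7), radius 1/84

Only the slot chain above each y matters under B; compose those maps.
input y3: composing its 2 substitution steps yields center (1/14, -3/7), radius 1/84
input y1: composing its 2 substitution steps yields center (1/28, -3/7), radius 1/63
input y2: composing its 1 substitution step yields center (1/2, 1/2), radius 1/8


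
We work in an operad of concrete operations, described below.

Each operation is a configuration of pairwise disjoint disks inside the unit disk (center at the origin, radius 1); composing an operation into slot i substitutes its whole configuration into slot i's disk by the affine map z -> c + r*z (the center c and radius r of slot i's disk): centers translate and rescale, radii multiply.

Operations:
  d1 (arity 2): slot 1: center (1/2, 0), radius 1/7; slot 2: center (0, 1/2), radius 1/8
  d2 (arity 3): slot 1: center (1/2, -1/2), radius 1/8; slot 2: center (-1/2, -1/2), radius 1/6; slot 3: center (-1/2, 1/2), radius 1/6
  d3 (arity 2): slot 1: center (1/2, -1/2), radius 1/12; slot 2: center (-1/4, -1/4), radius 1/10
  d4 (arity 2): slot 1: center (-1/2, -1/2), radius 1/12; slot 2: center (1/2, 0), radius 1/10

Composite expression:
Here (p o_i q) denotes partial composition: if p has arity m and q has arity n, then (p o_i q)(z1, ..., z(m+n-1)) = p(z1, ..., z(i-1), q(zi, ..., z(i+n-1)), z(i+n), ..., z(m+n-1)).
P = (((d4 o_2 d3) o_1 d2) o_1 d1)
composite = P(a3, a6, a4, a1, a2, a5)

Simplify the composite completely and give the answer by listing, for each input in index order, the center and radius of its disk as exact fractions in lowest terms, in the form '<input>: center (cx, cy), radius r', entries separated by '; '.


Affine substitution under d4: radii multiply and a-centers shift.
a3 passes through 3 substitutions, ending at center (-29/64, -13/24), radius 1/672
a6 passes through 3 substitutions, ending at center (-11/24, -103/192), radius 1/768
a4 passes through 2 substitutions, ending at center (-13/24, -13/24), radius 1/72
a1 passes through 2 substitutions, ending at center (-13/24, -11/24), radius 1/72
a2 passes through 2 substitutions, ending at center (11/20, -1/20), radius 1/120
a5 passes through 2 substitutions, ending at center (19/40, -1/40), radius 1/100

a1: center (-13/24, -11/24), radius 1/72; a2: center (11/20, -1/20), radius 1/120; a3: center (-29/64, -13/24), radius 1/672; a4: center (-13/24, -13/24), radius 1/72; a5: center (19/40, -1/40), radius 1/100; a6: center (-11/24, -103/192), radius 1/768


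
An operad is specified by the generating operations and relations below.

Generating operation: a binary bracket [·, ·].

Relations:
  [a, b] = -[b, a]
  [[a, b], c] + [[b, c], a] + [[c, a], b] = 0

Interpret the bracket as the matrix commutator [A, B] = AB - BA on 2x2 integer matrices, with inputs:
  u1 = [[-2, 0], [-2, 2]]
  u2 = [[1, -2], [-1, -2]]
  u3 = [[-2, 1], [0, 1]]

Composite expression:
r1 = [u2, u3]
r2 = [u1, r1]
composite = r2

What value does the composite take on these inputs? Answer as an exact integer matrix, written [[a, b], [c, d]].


[u2, u3] = [[1, -3], [3, -1]]
[u1, [u2, u3]] = [[-6, 12], [8, 6]]

[[-6, 12], [8, 6]]


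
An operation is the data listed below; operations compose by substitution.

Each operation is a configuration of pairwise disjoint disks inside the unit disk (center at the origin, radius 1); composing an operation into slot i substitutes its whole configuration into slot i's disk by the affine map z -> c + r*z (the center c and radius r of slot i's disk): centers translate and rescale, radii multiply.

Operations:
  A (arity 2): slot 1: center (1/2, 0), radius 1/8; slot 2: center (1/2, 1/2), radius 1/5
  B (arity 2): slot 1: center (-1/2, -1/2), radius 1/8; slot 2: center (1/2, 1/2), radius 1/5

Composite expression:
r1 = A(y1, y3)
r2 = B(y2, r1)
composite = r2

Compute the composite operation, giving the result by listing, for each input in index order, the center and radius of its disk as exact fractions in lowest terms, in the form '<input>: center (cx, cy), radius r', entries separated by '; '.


Each y-disk chains the slot maps above it in B; radii multiply.
for y2, the 1-step affine chain lands on center (-1/2, -1/2), radius 1/8
for y1, the 2-step affine chain lands on center (3/5, 1/2), radius 1/40
for y3, the 2-step affine chain lands on center (3/5, 3/5), radius 1/25

y1: center (3/5, 1/2), radius 1/40; y2: center (-1/2, -1/2), radius 1/8; y3: center (3/5, 3/5), radius 1/25


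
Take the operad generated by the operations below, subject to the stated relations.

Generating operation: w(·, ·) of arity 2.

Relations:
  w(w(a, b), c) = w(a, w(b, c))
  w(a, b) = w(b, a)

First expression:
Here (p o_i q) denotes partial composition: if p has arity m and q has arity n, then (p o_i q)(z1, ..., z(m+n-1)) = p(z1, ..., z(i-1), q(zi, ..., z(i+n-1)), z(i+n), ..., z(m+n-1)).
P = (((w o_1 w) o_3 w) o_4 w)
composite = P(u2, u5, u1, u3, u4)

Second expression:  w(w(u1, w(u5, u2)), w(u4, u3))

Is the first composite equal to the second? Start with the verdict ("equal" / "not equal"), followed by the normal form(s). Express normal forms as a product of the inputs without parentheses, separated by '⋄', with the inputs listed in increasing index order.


equal — both sides give u1 ⋄ u2 ⋄ u3 ⋄ u4 ⋄ u5

The first composite normalizes to u1 ⋄ u2 ⋄ u3 ⋄ u4 ⋄ u5
The second composite normalizes to u1 ⋄ u2 ⋄ u3 ⋄ u4 ⋄ u5
Same normal form: equal.


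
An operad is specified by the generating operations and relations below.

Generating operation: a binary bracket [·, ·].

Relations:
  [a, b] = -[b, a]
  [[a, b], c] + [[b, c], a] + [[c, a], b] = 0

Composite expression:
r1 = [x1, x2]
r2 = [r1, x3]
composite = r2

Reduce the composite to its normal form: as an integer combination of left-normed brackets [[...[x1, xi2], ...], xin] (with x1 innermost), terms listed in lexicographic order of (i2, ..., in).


[[x1, x2], x3]

Expand each bracket as ab - ba; the x1-initial words give the coefficients.
Composite bracket: [[x1, x2], x3]
Each bracket splits as ab - ba, giving 4 signed words (2^2 = 4).
Keep just the words that open with x1:
  x1x2x3 appears with sign +1, giving the term +[[x1, x2], x3]


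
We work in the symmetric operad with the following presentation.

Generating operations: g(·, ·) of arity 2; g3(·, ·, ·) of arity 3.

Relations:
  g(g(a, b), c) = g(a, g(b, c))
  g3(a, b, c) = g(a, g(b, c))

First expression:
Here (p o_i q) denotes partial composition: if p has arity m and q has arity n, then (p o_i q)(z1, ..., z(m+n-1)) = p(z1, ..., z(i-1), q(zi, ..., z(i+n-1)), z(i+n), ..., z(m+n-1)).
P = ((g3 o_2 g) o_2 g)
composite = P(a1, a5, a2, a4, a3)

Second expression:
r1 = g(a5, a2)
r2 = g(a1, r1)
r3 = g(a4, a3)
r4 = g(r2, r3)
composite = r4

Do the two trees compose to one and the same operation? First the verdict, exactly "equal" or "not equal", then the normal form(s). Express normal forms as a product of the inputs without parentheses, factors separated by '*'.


equal; the common form is a1 * a5 * a2 * a4 * a3

The first composite normalizes to a1 * a5 * a2 * a4 * a3
The second composite normalizes to a1 * a5 * a2 * a4 * a3
Both agree, so they are equal.
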